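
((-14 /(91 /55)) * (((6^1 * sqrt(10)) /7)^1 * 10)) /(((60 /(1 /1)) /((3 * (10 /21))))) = -1100 * sqrt(10) /637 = -5.46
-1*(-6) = 6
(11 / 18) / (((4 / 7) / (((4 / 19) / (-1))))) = -77 / 342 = -0.23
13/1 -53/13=116/13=8.92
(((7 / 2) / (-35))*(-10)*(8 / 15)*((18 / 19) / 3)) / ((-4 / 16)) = -64 / 95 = -0.67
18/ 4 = 9/ 2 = 4.50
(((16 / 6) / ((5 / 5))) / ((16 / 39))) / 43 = 13 / 86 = 0.15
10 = 10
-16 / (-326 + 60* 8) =-8 / 77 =-0.10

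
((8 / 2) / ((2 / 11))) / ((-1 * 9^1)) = -22 / 9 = -2.44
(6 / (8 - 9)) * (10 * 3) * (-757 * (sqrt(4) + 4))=817560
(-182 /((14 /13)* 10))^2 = 28561 /100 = 285.61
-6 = -6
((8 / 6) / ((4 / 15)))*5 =25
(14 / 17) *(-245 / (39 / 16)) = -54880 / 663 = -82.78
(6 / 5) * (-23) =-138 / 5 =-27.60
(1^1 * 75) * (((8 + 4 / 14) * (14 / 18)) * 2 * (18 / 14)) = 8700 / 7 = 1242.86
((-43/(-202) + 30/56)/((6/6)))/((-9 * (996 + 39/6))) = -0.00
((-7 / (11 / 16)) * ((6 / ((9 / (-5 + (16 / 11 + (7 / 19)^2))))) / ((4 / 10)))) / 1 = 7582400 / 131043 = 57.86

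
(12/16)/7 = 3/28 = 0.11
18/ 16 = 9/ 8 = 1.12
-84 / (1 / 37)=-3108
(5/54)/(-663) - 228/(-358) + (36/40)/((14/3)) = 372152843/448599060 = 0.83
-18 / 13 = -1.38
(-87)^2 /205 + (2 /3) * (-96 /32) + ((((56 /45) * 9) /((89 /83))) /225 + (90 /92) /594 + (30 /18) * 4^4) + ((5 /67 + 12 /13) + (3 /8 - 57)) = 2938266119766247 /7236941283000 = 406.01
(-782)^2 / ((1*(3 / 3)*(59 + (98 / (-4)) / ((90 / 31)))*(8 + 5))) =110074320 / 118313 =930.37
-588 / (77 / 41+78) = -24108 / 3275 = -7.36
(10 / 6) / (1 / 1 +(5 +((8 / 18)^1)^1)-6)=15 / 4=3.75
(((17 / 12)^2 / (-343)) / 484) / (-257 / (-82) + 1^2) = -11849 / 4052020896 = -0.00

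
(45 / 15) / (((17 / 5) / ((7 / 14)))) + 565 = 19225 / 34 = 565.44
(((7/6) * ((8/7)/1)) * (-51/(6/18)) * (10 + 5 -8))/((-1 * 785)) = 1428/785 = 1.82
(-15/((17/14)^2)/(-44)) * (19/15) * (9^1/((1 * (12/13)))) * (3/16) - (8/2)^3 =-12912257/203456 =-63.46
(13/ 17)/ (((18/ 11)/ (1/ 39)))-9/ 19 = -8053/ 17442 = -0.46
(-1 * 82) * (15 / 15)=-82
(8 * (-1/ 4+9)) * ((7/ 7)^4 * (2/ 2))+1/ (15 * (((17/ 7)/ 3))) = 5957/ 85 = 70.08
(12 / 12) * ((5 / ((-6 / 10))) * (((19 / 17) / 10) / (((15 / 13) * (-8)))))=247 / 2448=0.10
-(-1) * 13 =13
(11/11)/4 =1/4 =0.25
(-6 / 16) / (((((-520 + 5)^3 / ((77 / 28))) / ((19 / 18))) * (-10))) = -209 / 262254480000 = -0.00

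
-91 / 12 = -7.58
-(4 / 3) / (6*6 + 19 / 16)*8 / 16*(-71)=2272 / 1785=1.27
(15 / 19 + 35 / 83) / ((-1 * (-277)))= 1910 / 436829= 0.00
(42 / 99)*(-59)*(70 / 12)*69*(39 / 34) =-4322045 / 374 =-11556.27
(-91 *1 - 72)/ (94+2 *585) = -163/ 1264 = -0.13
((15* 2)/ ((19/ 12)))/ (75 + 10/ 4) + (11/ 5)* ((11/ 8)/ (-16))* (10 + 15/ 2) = -462019/ 150784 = -3.06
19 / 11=1.73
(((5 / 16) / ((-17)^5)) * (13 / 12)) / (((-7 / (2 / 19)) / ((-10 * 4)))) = -325 / 2266091772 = -0.00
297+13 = 310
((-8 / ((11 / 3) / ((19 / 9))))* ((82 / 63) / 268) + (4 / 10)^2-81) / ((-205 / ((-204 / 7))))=-19148055604 / 1665712125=-11.50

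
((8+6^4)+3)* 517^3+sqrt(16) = 180612255795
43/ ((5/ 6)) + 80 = 658/ 5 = 131.60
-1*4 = -4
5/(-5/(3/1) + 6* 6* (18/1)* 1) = 15/1939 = 0.01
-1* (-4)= 4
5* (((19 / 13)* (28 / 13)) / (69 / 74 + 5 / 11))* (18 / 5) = 7794864 / 190801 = 40.85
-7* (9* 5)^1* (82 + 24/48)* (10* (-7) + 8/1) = 1611225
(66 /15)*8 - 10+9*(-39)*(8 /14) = -175.37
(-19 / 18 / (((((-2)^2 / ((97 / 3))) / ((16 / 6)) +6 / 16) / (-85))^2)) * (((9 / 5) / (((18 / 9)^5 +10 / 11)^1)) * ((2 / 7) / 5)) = -18186016288 / 135479043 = -134.23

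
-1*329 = -329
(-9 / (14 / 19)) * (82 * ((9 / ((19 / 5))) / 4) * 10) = -83025 / 14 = -5930.36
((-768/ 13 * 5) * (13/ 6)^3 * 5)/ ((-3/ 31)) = 4191200/ 27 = 155229.63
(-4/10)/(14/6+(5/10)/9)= -36/215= -0.17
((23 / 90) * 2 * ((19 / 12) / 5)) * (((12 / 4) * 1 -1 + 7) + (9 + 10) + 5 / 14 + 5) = 204079 / 37800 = 5.40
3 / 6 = 1 / 2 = 0.50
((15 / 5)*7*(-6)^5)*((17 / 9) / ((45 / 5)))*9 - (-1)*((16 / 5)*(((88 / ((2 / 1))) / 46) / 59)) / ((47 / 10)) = -19672504288 / 63779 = -308447.99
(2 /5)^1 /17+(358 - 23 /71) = 2158717 /6035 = 357.70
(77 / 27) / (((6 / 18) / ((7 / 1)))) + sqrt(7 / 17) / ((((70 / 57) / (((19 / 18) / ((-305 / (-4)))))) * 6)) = 59.89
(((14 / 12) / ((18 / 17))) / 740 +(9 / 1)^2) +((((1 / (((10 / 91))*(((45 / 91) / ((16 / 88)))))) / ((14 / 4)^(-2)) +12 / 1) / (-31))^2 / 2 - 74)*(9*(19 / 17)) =-25619392825324301 / 39496004460000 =-648.66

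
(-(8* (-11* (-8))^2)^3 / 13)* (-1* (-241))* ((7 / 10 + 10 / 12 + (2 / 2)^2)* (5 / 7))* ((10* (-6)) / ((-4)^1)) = -10887712324525752320 / 91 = -119645190379403871.65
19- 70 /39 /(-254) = 94142 /4953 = 19.01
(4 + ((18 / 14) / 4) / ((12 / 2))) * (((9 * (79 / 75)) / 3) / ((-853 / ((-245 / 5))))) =125531 / 170600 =0.74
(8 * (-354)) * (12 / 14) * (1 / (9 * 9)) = -1888 / 63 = -29.97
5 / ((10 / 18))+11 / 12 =119 / 12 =9.92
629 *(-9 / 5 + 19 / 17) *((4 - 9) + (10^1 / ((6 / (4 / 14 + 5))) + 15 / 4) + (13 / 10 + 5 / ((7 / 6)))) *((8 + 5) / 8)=-77012429 / 8400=-9168.15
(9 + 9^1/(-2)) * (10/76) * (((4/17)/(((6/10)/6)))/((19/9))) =4050/6137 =0.66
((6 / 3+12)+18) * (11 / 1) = 352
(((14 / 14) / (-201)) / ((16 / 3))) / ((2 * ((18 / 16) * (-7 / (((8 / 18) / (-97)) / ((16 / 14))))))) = -1 / 4211352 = -0.00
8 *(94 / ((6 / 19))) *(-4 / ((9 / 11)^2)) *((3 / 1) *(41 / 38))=-3730672 / 81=-46057.68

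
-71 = -71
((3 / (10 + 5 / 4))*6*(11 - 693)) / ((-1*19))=5456 / 95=57.43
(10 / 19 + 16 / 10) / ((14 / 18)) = 1818 / 665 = 2.73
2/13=0.15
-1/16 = -0.06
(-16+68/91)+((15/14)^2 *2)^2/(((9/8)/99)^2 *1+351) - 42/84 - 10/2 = -703767697419/33936583954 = -20.74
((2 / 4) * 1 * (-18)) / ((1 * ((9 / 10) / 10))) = -100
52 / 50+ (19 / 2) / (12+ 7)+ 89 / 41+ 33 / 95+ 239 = 243.06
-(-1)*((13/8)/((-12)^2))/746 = 13/859392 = 0.00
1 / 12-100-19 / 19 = -1211 / 12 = -100.92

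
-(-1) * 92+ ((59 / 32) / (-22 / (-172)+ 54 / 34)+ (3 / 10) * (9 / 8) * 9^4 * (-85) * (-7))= 26447346657 / 20072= 1317623.89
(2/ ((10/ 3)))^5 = 243/ 3125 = 0.08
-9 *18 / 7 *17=-2754 / 7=-393.43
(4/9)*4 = 16/9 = 1.78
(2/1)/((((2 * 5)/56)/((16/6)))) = 448/15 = 29.87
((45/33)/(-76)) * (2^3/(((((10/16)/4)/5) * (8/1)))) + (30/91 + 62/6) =575639/57057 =10.09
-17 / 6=-2.83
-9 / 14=-0.64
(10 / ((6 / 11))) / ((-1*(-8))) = 55 / 24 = 2.29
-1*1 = -1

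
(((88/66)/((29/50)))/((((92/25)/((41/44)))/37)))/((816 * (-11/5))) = -0.01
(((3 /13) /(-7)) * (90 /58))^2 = 18225 /6964321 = 0.00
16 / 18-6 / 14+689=43436 / 63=689.46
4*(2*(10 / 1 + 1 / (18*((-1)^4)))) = 724 / 9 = 80.44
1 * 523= 523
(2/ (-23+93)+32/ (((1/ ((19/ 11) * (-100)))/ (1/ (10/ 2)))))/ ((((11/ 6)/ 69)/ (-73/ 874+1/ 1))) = -3068071101/ 80465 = -38129.26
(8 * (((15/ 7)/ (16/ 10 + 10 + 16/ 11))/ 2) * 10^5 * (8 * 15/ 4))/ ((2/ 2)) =4950000000/ 2513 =1969757.26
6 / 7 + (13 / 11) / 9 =685 / 693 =0.99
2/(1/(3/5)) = 6/5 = 1.20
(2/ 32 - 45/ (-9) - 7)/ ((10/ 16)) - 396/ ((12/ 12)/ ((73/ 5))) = -57847/ 10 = -5784.70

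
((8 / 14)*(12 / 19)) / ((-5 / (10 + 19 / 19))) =-528 / 665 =-0.79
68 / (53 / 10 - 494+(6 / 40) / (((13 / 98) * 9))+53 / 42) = -185640 / 1330363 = -0.14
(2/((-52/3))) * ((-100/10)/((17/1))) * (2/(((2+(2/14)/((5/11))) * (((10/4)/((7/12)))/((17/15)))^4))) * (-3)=-82572791/95954625000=-0.00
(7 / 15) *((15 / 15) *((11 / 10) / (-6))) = -77 / 900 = -0.09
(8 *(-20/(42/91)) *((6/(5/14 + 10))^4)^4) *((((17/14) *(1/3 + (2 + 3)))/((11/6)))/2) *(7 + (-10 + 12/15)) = 8276591593928318596793078170779648/38184581555228782468798980712890625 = 0.22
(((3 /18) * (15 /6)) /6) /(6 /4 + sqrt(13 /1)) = -5 /516 + 5 * sqrt(13) /774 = 0.01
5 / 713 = 0.01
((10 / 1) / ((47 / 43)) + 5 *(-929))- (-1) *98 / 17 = -3699439 / 799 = -4630.09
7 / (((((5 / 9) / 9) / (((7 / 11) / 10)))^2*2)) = 2250423 / 605000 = 3.72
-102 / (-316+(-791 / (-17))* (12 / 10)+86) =4335 / 7402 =0.59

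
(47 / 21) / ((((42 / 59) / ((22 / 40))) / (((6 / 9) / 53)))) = 0.02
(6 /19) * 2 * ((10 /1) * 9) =1080 /19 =56.84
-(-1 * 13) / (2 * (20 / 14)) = 91 / 20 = 4.55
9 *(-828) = -7452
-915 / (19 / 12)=-10980 / 19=-577.89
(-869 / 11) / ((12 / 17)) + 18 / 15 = -6643 / 60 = -110.72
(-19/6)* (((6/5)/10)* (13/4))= -247/200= -1.24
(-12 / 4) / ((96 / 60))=-15 / 8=-1.88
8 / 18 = 0.44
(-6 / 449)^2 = 36 / 201601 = 0.00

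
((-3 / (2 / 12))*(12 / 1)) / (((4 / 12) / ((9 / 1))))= -5832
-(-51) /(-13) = -51 /13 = -3.92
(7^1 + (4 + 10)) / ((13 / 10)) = 210 / 13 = 16.15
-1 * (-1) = 1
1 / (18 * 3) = 1 / 54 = 0.02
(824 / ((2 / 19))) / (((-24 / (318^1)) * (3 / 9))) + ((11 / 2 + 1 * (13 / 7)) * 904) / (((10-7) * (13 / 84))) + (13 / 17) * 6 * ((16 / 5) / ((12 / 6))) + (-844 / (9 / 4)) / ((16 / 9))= -297041.74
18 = 18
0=0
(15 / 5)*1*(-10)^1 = -30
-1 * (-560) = 560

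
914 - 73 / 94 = 85843 / 94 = 913.22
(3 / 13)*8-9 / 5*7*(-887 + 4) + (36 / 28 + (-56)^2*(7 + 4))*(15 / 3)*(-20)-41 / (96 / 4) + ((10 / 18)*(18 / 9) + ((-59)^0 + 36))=-112647373757 / 32760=-3438564.52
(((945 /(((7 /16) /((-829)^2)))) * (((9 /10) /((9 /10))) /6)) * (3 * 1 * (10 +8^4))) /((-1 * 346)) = -1523778234840 /173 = -8807966675.38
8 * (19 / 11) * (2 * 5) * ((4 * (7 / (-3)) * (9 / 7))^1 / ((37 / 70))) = -1276800 / 407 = -3137.10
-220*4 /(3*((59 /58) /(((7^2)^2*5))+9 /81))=-2637.99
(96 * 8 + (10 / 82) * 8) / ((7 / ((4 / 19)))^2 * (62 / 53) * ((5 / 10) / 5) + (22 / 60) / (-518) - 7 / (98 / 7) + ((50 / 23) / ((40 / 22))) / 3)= 796324135040 / 133823766751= 5.95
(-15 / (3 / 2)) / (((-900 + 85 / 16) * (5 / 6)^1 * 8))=24 / 14315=0.00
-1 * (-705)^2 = -497025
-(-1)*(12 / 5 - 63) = -303 / 5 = -60.60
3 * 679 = 2037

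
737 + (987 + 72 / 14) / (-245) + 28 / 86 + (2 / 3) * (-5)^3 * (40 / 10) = 17696264 / 44247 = 399.94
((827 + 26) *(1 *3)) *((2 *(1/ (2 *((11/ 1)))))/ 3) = 77.55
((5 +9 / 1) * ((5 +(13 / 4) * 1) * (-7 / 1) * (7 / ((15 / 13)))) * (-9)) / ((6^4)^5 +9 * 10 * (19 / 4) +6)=13377 / 1107926800019215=0.00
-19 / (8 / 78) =-741 / 4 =-185.25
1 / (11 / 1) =1 / 11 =0.09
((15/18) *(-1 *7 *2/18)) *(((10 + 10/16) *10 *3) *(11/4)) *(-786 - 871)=941411.89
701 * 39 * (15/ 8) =410085/ 8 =51260.62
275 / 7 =39.29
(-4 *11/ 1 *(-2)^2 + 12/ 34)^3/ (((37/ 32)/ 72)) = -61341145933824/ 181781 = -337445310.20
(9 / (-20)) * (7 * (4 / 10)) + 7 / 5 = 7 / 50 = 0.14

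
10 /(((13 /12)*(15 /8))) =64 /13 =4.92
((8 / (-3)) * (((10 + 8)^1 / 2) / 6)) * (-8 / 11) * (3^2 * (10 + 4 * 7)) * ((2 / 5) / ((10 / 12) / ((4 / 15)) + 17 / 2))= 58368 / 1705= 34.23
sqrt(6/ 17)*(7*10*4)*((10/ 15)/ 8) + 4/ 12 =1/ 3 + 70*sqrt(102)/ 51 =14.20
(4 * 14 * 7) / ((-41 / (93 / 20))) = -9114 / 205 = -44.46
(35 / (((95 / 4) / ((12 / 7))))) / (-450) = -8 / 1425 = -0.01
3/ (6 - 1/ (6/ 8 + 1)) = 21/ 38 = 0.55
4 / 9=0.44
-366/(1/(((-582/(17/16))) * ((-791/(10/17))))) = -1347939936/5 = -269587987.20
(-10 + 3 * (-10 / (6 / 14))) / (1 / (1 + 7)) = -640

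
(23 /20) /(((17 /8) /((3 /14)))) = 69 /595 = 0.12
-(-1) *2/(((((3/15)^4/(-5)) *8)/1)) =-3125/4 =-781.25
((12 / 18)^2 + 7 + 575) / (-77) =-5242 / 693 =-7.56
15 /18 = 5 /6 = 0.83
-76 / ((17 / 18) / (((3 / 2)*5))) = -10260 / 17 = -603.53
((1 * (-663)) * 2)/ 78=-17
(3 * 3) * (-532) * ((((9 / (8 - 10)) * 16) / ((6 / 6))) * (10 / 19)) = 181440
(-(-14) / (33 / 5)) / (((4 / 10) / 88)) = 1400 / 3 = 466.67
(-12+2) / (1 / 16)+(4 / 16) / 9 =-5759 / 36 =-159.97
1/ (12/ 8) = 2/ 3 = 0.67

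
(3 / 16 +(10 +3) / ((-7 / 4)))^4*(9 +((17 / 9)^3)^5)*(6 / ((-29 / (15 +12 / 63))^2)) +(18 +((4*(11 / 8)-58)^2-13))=74967445388145440569147301505697 / 1190603282831934760599552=62965932.04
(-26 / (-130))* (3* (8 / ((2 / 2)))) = 24 / 5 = 4.80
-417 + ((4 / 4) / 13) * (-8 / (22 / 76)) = -59935 / 143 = -419.13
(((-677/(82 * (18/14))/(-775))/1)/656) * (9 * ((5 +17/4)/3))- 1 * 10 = -5002480657/500265600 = -10.00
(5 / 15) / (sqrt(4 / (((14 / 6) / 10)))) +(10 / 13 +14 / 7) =sqrt(210) / 180 +36 / 13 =2.85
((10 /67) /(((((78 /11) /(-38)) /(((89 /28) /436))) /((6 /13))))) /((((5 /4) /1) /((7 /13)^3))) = -911449 /2711552779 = -0.00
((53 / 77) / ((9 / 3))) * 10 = 530 / 231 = 2.29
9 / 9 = 1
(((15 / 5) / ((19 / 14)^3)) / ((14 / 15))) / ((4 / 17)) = 37485 / 6859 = 5.47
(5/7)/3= 5/21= 0.24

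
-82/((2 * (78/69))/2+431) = -1886/9939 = -0.19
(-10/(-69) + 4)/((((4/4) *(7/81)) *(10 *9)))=429/805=0.53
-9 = -9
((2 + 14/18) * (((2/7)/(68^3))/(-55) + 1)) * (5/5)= 33626755/12105632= 2.78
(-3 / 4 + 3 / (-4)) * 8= -12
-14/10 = -7/5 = -1.40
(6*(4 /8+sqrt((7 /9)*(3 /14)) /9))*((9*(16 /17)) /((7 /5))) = 80*sqrt(6) /119+2160 /119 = 19.80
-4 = -4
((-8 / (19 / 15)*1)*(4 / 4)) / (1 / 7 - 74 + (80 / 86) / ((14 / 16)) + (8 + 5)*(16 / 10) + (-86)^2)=-60200 / 70000617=-0.00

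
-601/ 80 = -7.51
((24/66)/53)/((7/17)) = 68/4081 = 0.02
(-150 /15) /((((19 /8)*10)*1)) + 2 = 30 /19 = 1.58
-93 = -93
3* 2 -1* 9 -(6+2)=-11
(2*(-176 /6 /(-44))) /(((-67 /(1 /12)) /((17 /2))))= -17 /1206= -0.01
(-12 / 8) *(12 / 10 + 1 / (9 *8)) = -1.82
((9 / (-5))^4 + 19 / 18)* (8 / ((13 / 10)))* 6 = 2079568 / 4875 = 426.58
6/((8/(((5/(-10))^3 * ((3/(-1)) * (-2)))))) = -0.56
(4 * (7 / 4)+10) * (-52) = -884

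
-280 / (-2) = 140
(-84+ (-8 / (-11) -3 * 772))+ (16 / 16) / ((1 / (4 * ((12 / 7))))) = -2392.42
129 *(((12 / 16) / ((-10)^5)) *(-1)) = 387 / 400000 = 0.00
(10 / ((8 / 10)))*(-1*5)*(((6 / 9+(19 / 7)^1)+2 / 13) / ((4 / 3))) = -120625 / 728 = -165.69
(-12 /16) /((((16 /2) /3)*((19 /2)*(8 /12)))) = -27 /608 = -0.04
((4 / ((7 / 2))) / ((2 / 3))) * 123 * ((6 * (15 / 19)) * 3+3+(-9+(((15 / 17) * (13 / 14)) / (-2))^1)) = 1644.87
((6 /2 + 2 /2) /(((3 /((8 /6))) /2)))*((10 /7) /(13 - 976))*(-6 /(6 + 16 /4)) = 0.00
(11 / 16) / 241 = 11 / 3856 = 0.00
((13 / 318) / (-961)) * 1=-13 / 305598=-0.00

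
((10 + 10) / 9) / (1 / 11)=220 / 9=24.44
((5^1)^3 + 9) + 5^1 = 139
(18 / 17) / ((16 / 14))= 63 / 68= 0.93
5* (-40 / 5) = -40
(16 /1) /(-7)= -2.29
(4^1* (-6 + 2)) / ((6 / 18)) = -48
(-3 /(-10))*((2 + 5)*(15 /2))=63 /4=15.75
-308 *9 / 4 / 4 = -173.25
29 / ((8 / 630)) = 9135 / 4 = 2283.75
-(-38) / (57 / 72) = 48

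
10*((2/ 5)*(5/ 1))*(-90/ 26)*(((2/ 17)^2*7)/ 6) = -4200/ 3757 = -1.12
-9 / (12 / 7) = -21 / 4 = -5.25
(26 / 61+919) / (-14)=-56085 / 854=-65.67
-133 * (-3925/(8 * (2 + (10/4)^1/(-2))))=522025/6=87004.17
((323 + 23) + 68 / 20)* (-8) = -13976 / 5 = -2795.20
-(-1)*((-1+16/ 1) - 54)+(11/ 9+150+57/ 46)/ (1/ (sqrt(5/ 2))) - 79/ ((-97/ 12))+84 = 5313/ 97+63119*sqrt(10)/ 828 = 295.84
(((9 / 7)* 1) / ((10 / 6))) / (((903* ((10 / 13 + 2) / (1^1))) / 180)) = 0.06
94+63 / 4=439 / 4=109.75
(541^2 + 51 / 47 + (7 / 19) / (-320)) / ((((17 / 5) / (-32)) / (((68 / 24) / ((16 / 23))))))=-1923647143153 / 171456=-11219479.88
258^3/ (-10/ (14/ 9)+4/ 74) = -4447939608/ 1651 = -2694088.19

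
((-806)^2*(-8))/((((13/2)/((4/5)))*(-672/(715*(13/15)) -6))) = 90288.06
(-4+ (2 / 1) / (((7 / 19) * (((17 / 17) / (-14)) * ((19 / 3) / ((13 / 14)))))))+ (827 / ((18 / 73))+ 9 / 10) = 1052006 / 315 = 3339.70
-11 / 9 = -1.22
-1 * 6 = -6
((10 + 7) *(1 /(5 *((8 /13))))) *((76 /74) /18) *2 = 4199 /6660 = 0.63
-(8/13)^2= -64/169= -0.38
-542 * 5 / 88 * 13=-17615 / 44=-400.34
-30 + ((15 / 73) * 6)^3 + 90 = 24070020 / 389017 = 61.87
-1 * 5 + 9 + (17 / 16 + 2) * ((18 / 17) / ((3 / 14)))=1301 / 68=19.13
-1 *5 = -5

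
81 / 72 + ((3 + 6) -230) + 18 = -1615 / 8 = -201.88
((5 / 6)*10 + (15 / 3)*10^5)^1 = 1500025 / 3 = 500008.33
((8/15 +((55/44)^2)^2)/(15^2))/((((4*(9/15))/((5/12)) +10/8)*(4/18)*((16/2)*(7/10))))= 11423/7537152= 0.00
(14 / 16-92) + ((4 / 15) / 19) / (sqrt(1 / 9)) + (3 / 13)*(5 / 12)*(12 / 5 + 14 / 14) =-896669 / 9880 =-90.76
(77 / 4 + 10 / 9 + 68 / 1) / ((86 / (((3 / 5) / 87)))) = 3181 / 448920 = 0.01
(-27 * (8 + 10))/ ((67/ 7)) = -3402/ 67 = -50.78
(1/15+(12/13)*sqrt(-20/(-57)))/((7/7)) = 1/15+8*sqrt(285)/247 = 0.61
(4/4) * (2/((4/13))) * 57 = 741/2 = 370.50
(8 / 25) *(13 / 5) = 104 / 125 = 0.83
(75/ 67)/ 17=75/ 1139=0.07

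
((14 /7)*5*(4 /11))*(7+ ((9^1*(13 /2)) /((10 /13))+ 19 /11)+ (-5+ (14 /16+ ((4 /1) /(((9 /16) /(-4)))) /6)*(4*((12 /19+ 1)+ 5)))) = -82.79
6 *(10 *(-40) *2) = -4800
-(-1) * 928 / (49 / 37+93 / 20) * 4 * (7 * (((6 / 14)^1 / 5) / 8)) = 206016 / 4421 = 46.60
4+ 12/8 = 11/2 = 5.50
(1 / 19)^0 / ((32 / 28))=7 / 8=0.88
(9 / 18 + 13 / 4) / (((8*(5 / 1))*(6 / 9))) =9 / 64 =0.14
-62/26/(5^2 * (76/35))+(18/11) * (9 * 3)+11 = 2996193/54340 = 55.14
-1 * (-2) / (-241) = -2 / 241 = -0.01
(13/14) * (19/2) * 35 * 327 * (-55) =-22211475/4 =-5552868.75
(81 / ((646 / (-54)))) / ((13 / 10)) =-21870 / 4199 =-5.21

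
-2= -2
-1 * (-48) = 48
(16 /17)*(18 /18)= 16 /17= 0.94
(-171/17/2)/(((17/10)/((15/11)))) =-12825/3179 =-4.03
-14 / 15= -0.93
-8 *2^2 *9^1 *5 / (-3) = 480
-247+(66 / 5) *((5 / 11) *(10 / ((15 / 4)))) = -231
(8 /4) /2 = 1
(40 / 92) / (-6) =-5 / 69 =-0.07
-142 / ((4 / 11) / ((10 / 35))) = -781 / 7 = -111.57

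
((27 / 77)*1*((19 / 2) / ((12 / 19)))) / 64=3249 / 39424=0.08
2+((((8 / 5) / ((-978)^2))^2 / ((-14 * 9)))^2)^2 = 2.00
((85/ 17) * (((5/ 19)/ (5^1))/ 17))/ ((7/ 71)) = 355/ 2261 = 0.16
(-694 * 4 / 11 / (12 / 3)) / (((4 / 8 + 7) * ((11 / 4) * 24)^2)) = -347 / 179685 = -0.00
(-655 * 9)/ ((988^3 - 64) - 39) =-1965/ 321476723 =-0.00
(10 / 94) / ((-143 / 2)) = -10 / 6721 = -0.00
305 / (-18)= -305 / 18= -16.94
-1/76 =-0.01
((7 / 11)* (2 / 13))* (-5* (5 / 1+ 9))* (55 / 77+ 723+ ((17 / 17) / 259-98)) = -22688540 / 5291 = -4288.14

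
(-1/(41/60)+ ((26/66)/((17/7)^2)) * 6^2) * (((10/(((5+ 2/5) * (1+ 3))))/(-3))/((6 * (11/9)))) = -0.02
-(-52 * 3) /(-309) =-52 /103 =-0.50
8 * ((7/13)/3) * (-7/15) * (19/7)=-1064/585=-1.82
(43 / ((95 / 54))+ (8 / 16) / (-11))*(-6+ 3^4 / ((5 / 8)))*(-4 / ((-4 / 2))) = 31511202 / 5225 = 6030.85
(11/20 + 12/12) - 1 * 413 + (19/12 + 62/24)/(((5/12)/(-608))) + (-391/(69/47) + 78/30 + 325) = -385811/60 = -6430.18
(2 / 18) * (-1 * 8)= -8 / 9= -0.89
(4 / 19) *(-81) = -324 / 19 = -17.05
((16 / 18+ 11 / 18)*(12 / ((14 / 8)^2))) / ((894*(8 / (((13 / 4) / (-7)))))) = -39 / 102214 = -0.00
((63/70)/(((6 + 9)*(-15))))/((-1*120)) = 1/30000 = 0.00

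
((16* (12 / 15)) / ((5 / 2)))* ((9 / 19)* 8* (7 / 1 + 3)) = 18432 / 95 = 194.02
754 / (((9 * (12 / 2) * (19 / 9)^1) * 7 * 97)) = 377 / 38703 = 0.01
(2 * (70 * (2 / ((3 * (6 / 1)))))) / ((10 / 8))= 112 / 9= 12.44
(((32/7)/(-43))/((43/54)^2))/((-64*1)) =1458/556549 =0.00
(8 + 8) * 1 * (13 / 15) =208 / 15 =13.87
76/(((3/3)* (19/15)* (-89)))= -60/89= -0.67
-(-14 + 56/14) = 10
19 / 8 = 2.38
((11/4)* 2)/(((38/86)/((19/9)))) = 473/18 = 26.28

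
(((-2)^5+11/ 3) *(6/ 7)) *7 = -170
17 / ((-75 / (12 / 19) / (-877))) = 59636 / 475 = 125.55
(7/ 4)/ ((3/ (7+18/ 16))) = 4.74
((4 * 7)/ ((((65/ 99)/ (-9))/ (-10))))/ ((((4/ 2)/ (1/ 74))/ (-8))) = -99792/ 481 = -207.47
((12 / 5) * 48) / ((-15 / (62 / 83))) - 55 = -126029 / 2075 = -60.74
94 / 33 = 2.85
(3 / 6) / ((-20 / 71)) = -71 / 40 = -1.78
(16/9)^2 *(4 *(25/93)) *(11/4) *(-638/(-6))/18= 11228800/203391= 55.21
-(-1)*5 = 5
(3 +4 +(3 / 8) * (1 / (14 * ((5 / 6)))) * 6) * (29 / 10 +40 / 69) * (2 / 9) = 345401 / 62100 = 5.56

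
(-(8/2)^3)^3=-262144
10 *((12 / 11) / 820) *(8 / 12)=4 / 451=0.01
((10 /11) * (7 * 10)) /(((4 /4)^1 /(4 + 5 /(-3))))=4900 /33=148.48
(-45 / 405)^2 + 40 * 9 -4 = 28837 / 81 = 356.01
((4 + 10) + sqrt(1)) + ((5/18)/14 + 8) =5801/252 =23.02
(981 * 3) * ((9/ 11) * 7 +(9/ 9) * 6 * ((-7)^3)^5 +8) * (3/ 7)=-2766470557703592123/ 77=-35928189061085611.99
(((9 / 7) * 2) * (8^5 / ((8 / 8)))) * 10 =5898240 / 7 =842605.71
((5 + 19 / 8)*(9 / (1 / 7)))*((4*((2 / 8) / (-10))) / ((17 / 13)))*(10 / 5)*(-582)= 14061411 / 340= 41357.09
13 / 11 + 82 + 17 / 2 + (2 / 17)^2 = 583001 / 6358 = 91.70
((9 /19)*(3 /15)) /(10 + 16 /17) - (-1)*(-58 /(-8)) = 85507 /11780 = 7.26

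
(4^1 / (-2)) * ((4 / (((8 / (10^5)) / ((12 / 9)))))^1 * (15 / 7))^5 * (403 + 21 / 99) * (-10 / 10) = 26612000000000000000000000000000000 / 554631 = 47981450730305374203749880000.00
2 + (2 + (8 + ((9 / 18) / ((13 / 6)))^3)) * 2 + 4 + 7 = 72555 / 2197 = 33.02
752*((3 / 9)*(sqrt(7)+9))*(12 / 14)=1504*sqrt(7) / 7+13536 / 7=2502.17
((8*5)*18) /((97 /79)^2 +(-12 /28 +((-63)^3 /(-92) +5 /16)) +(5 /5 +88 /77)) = 3858435840 /14584011667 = 0.26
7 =7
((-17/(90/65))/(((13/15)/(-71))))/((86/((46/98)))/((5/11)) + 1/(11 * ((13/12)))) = 99245575/39780012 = 2.49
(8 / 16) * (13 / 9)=13 / 18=0.72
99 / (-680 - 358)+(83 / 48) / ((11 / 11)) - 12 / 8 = 1111 / 8304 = 0.13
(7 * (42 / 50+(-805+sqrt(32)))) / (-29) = 140728 / 725 - 28 * sqrt(2) / 29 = 192.74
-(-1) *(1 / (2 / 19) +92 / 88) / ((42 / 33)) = 58 / 7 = 8.29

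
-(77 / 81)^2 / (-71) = 5929 / 465831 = 0.01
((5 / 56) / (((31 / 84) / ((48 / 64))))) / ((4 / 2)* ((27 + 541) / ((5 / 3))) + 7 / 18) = 2025 / 7610996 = 0.00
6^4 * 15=19440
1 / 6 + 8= 49 / 6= 8.17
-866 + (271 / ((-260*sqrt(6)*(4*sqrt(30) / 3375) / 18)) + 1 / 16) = -109755*sqrt(5) / 208 -13855 / 16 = -2045.84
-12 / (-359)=12 / 359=0.03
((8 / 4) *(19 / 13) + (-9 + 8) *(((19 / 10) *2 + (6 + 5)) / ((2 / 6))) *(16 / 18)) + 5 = -6151 / 195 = -31.54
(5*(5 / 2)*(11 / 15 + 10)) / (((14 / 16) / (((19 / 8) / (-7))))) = -2185 / 42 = -52.02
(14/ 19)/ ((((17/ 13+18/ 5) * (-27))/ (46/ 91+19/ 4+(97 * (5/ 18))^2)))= -53901070/ 13255407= -4.07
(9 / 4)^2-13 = -127 / 16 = -7.94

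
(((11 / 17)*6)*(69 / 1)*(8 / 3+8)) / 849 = 16192 / 4811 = 3.37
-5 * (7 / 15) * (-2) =14 / 3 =4.67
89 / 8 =11.12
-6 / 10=-3 / 5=-0.60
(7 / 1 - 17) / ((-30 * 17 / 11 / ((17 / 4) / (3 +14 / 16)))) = 22 / 93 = 0.24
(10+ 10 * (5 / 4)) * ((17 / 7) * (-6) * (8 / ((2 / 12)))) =-110160 / 7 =-15737.14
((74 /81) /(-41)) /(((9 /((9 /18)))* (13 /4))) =-148 /388557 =-0.00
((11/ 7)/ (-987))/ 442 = -11/ 3053778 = -0.00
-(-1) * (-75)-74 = -149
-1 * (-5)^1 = 5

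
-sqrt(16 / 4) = -2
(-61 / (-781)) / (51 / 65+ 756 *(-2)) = -3965 / 76716849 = -0.00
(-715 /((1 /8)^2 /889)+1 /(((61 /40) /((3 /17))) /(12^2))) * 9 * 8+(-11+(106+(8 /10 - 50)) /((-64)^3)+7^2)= -995288030050459547 /339804160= -2929004842.23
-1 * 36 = -36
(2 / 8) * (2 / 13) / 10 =1 / 260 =0.00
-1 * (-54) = 54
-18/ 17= -1.06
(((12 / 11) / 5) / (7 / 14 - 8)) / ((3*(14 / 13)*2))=-26 / 5775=-0.00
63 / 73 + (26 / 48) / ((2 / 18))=3351 / 584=5.74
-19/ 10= -1.90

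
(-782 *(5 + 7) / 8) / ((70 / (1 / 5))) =-1173 / 350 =-3.35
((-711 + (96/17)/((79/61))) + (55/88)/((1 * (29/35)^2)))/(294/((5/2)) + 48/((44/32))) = -350721827555/75791485152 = -4.63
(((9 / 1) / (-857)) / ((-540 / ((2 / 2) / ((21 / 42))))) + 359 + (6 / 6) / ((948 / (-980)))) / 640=242353913 / 433299200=0.56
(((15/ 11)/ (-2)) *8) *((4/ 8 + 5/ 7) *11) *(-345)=175950/ 7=25135.71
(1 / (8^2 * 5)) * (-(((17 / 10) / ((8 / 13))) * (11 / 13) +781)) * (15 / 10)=-188001 / 51200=-3.67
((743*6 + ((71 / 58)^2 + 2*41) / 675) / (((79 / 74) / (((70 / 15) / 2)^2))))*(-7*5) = -128471773356899 / 161446770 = -795753.13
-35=-35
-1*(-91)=91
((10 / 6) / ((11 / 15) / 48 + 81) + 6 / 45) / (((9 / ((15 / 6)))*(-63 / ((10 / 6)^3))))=-8416375 / 2678967837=-0.00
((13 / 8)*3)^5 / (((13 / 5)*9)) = 3855735 / 32768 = 117.67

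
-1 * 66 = -66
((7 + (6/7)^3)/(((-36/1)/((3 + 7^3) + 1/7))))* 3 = -6340991/28812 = -220.08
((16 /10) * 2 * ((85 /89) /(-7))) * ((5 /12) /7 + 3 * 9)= -154564 /13083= -11.81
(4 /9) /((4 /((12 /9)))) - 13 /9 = -35 /27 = -1.30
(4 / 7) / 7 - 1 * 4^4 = -12540 / 49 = -255.92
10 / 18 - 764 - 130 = -893.44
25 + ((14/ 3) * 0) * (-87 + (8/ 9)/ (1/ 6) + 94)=25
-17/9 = -1.89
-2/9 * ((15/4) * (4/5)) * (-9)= 6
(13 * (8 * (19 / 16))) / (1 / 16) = 1976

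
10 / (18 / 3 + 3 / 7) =1.56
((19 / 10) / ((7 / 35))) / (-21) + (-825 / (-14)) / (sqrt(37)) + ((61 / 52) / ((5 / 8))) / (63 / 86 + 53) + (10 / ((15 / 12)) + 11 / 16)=834635267 / 100922640 + 825* sqrt(37) / 518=17.96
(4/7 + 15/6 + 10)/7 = 183/98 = 1.87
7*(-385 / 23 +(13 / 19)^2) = -945686 / 8303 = -113.90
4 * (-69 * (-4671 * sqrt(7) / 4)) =322299 * sqrt(7) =852723.00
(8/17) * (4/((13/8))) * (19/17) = 4864/3757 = 1.29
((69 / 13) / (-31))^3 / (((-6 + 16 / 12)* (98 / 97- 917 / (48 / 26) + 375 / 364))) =-0.00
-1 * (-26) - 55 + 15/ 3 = -24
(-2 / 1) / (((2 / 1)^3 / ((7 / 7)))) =-1 / 4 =-0.25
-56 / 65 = -0.86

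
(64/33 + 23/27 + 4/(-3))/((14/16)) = 3464/2079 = 1.67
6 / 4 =3 / 2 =1.50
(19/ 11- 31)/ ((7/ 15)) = -690/ 11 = -62.73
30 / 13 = 2.31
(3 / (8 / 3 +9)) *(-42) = -54 / 5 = -10.80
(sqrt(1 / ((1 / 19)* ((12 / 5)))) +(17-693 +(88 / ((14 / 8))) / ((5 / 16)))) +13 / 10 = -7193 / 14 +sqrt(285) / 6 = -510.97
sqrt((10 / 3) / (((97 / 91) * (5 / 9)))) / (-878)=-sqrt(52962) / 85166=-0.00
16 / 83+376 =31224 / 83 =376.19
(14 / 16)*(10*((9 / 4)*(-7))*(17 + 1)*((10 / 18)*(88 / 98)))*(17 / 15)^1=-1402.50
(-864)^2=746496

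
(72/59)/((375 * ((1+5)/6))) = 24/7375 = 0.00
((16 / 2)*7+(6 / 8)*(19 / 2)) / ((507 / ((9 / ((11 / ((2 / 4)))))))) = 1515 / 29744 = 0.05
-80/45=-1.78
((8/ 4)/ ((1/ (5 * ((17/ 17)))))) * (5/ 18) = 25/ 9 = 2.78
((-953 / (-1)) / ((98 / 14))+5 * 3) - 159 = -55 / 7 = -7.86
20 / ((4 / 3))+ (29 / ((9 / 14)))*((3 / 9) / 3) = 1621 / 81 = 20.01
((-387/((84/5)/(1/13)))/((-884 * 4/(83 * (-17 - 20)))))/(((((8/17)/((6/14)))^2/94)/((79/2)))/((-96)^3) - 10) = 0.15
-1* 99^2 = -9801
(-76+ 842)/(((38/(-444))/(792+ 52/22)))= -1485914376/209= -7109638.16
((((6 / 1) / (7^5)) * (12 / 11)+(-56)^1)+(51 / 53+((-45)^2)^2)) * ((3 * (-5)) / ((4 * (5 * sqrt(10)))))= -15067258825587 * sqrt(10) / 48992405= -972535.56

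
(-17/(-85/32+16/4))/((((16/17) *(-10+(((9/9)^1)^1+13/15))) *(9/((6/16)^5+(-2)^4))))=757947295/257851392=2.94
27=27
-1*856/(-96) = 107/12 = 8.92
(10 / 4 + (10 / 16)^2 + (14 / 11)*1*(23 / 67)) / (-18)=-156953 / 849024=-0.18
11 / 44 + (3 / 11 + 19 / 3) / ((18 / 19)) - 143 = -161303 / 1188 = -135.78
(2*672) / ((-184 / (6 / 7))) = -144 / 23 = -6.26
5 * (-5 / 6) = -25 / 6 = -4.17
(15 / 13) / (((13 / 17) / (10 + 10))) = 5100 / 169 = 30.18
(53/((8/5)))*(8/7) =265/7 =37.86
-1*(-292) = 292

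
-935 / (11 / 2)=-170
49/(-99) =-0.49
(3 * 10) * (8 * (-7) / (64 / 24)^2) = -945 / 4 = -236.25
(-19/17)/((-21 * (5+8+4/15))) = 0.00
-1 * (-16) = 16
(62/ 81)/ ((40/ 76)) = 589/ 405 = 1.45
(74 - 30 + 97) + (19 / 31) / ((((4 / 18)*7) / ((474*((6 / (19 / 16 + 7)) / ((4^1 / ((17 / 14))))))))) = 36324957 / 198989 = 182.55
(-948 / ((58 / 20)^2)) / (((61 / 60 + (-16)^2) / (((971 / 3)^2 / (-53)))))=595875512000 / 687360233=866.90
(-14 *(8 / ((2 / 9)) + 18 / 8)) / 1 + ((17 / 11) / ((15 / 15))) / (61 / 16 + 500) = -94966097 / 177342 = -535.50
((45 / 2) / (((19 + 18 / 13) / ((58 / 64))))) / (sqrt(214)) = 3393 * sqrt(214) / 725888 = 0.07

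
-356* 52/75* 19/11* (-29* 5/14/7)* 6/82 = 5100056/110495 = 46.16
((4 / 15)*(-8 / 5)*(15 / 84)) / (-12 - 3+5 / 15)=2 / 385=0.01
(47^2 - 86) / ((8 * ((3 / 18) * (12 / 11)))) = 1459.56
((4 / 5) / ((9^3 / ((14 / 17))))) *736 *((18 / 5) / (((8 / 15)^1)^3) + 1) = 1019291 / 61965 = 16.45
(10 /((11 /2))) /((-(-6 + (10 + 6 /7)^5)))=-168070 /13944834937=-0.00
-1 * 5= -5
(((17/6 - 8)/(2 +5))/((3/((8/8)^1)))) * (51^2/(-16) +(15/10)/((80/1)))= 268739/6720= 39.99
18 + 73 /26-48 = -707 /26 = -27.19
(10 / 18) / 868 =5 / 7812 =0.00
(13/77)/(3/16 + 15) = 208/18711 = 0.01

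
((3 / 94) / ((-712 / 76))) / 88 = -57 / 1472416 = -0.00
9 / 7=1.29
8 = 8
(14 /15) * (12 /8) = 7 /5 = 1.40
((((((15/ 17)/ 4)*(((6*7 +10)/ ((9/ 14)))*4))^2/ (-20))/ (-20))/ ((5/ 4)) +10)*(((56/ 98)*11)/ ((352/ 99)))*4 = 1444003/ 10115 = 142.76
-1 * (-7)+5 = 12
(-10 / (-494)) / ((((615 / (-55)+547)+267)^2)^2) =73205 / 1502230213061860087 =0.00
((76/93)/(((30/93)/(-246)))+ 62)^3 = -22093422616/125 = -176747380.93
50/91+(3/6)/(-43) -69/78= -1357/3913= -0.35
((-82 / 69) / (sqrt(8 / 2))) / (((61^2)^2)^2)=-41 / 13227804596812389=-0.00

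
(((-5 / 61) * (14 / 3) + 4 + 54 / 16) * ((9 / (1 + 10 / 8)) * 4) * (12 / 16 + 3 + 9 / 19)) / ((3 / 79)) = 86533361 / 6954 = 12443.68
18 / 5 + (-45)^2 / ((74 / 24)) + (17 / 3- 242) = 235333 / 555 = 424.02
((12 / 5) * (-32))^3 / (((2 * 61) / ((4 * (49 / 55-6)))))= 31822184448 / 419375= 75880.02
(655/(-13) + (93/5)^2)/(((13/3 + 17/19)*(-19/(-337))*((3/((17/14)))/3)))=825508797/677950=1217.65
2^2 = 4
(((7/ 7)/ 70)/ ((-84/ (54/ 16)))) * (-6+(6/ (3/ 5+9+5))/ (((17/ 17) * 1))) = 459/ 143080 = 0.00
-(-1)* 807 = 807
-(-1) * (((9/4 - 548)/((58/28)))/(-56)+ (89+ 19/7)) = 313169/3248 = 96.42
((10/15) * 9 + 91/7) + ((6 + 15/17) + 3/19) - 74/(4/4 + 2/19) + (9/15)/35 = -6934768/169575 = -40.89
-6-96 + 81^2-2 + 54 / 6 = 6466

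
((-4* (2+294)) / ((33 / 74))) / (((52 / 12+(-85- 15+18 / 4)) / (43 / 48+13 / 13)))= 996632 / 18051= 55.21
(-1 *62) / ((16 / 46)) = -713 / 4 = -178.25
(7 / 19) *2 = 14 / 19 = 0.74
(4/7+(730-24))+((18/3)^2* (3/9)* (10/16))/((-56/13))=78941/112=704.83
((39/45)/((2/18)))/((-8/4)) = -39/10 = -3.90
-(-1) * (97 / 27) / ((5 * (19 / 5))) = 97 / 513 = 0.19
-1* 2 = -2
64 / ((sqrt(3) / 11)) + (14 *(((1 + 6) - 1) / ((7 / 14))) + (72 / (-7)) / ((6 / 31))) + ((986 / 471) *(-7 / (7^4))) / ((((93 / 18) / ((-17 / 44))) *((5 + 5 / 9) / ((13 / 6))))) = 210914692059 / 1836319100 + 704 *sqrt(3) / 3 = 521.31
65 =65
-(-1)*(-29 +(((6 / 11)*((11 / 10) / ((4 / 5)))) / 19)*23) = -2135 / 76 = -28.09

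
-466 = -466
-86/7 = -12.29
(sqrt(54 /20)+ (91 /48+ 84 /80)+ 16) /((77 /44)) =6 * sqrt(30) /35+ 4547 /420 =11.77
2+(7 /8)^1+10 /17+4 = 1015 /136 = 7.46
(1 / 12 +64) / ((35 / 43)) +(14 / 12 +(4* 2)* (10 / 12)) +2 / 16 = 24273 / 280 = 86.69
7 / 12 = 0.58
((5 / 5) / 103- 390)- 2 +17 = -38624 / 103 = -374.99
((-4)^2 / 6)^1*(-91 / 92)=-182 / 69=-2.64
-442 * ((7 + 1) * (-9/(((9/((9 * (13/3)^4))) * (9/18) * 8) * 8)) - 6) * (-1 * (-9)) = 6359717/2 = 3179858.50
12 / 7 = 1.71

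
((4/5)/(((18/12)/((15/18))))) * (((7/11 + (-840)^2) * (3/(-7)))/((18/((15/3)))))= -11088010/297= -37333.37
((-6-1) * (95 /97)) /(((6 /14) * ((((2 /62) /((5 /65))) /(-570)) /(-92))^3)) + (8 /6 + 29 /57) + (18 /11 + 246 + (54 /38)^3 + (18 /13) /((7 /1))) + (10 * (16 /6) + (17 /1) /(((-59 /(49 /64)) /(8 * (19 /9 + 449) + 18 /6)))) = -119645834805965520290244247153145 /3824968071532608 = -31280217917747273.66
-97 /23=-4.22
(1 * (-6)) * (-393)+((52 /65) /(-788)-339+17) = 2005459 /985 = 2036.00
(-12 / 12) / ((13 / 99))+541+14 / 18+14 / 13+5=63208 / 117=540.24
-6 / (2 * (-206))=0.01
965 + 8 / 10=4829 / 5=965.80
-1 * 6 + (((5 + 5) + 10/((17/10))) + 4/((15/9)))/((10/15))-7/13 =23078/1105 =20.89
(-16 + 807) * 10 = 7910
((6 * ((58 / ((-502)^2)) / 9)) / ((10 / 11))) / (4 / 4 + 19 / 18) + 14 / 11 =163183117 / 128207035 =1.27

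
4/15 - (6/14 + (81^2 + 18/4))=-1378789/210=-6565.66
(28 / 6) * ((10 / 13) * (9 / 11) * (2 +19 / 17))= 22260 / 2431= 9.16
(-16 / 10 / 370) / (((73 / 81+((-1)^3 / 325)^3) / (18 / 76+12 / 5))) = -0.01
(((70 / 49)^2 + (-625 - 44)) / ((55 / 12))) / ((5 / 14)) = -71304 / 175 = -407.45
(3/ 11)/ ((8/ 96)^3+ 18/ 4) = 5184/ 85547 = 0.06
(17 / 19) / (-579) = -17 / 11001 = -0.00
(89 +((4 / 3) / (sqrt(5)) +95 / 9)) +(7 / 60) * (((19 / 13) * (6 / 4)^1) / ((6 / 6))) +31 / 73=4 * sqrt(5) / 15 +34244621 / 341640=100.83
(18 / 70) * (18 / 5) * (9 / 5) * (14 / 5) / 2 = 1458 / 625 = 2.33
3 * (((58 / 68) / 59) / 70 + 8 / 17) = 198327 / 140420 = 1.41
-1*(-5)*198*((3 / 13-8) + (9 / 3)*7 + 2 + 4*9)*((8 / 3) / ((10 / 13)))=175824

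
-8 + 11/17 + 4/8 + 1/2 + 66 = 1014/17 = 59.65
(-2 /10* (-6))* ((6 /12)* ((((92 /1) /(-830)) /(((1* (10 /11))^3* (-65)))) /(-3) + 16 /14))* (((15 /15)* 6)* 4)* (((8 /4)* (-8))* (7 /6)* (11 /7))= -56933484784 /118015625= -482.42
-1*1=-1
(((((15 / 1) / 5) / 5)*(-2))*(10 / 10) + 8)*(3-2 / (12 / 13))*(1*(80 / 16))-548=-1559 / 3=-519.67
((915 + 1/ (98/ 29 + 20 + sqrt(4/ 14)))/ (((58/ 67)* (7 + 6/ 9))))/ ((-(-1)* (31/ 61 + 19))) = 265313130624/ 37539997285 - 355569* sqrt(14)/ 176049642440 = 7.07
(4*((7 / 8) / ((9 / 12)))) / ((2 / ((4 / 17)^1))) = 28 / 51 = 0.55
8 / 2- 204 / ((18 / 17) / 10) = -5768 / 3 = -1922.67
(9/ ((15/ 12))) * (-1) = -36/ 5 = -7.20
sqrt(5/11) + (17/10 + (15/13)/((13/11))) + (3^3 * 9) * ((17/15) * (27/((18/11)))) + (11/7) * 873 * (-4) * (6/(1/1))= -167854658/5915 + sqrt(55)/11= -28377.12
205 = 205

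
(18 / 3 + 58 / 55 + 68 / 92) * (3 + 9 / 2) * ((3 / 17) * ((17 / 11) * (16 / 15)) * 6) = 1419696 / 13915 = 102.03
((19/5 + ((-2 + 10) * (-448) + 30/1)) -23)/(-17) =17866/85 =210.19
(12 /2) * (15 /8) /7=45 /28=1.61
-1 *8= -8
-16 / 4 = -4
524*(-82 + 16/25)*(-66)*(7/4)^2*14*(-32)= -96511770432/25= -3860470817.28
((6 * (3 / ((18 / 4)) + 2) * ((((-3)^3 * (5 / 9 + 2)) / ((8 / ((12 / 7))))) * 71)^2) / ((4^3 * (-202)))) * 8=-216001809 / 19796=-10911.39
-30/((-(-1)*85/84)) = -504/17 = -29.65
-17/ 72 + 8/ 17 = 287/ 1224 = 0.23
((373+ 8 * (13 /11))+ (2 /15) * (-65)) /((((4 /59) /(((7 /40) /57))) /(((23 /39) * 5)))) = 117170165 /2347488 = 49.91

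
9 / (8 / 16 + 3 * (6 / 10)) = 3.91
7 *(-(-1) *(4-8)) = -28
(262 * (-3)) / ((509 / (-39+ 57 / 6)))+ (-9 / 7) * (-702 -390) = 737823 / 509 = 1449.55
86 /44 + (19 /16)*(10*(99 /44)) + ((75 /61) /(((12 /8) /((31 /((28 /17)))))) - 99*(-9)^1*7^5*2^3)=18006470318495 /150304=119800340.10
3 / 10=0.30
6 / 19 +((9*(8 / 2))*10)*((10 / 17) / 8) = 8652 / 323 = 26.79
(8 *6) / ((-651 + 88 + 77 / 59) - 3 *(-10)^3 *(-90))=-708 / 3990785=-0.00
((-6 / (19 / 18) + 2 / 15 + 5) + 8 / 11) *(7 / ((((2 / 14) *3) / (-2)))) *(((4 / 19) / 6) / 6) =-54194 / 1608255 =-0.03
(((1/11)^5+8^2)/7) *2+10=31888100/1127357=28.29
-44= -44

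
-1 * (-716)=716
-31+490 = 459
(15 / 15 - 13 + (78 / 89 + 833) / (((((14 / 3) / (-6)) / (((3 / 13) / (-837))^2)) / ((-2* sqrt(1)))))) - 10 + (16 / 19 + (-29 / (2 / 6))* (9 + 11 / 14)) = -30192361622861 / 34603835994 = -872.51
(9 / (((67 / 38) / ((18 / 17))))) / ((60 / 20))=2052 / 1139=1.80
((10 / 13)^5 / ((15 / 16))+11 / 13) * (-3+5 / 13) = -42925442 / 14480427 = -2.96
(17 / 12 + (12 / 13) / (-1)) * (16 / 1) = 308 / 39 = 7.90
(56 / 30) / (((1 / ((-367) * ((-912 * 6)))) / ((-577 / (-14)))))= 772496832 / 5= 154499366.40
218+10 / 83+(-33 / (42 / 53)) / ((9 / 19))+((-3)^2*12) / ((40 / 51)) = 7004449 / 26145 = 267.91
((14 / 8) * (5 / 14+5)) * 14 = 525 / 4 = 131.25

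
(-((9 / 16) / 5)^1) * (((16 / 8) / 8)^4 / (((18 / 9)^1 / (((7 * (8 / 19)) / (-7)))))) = 9 / 97280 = 0.00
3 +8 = 11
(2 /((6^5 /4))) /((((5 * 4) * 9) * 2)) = 0.00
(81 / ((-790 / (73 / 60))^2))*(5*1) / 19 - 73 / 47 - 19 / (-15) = -38317970299 / 133757112000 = -0.29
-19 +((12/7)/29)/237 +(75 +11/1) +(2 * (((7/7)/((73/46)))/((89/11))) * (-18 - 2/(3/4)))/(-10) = 105216853529/1562885835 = 67.32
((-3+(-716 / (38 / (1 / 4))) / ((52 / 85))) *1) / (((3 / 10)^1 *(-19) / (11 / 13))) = 1162865 / 732108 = 1.59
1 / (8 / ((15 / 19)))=15 / 152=0.10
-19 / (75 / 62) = -1178 / 75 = -15.71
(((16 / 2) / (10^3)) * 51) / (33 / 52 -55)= -0.01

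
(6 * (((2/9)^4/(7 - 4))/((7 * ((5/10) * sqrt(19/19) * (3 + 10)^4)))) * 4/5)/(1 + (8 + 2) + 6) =0.00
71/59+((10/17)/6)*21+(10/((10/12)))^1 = 15308/1003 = 15.26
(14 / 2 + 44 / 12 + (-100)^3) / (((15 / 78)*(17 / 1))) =-77999168 / 255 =-305879.09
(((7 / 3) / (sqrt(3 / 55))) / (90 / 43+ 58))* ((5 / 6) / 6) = 1505* sqrt(165) / 837216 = 0.02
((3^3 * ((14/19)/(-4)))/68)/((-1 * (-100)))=-189/258400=-0.00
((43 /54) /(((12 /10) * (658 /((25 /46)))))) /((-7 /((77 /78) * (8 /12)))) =-59125 /1147399344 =-0.00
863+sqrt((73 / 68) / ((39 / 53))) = sqrt(2565147) / 1326+863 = 864.21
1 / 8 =0.12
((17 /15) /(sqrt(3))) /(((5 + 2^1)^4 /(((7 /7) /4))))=17*sqrt(3) /432180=0.00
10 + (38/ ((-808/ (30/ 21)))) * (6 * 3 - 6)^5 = -11812450/ 707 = -16707.85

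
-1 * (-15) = 15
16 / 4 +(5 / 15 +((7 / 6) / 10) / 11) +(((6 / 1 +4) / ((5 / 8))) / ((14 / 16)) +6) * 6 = 150.06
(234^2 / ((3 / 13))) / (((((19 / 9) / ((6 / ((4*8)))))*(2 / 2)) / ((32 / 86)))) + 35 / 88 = 7841.83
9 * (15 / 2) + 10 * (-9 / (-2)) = 225 / 2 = 112.50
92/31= 2.97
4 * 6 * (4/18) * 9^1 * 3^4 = 3888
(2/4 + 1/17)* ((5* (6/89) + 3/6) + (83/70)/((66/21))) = 451763/665720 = 0.68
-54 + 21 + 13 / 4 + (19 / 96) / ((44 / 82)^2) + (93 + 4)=3156643 / 46464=67.94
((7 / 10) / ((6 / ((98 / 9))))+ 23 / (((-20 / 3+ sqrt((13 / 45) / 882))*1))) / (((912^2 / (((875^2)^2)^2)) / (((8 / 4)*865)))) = -61710269164274156510829925537109375 / 39614011289856 - 47852695659697055816650390625*sqrt(130) / 81510311296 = -1564482641846414361733.68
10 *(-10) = -100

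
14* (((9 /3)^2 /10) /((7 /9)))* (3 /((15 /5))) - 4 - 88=-379 /5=-75.80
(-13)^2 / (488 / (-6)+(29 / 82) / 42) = -2.08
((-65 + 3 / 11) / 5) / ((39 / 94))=-66928 / 2145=-31.20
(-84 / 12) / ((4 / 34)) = -119 / 2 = -59.50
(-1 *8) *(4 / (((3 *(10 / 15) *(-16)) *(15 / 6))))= 2 / 5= 0.40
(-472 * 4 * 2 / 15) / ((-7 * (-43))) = -3776 / 4515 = -0.84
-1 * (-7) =7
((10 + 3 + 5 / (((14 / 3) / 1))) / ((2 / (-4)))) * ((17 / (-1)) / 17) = 197 / 7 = 28.14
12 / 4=3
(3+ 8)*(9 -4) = 55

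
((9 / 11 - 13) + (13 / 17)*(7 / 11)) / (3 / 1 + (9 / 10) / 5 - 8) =109350 / 45067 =2.43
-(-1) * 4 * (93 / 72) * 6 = 31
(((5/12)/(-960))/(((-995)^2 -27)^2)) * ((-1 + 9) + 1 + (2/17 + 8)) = -97/12796133898292224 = -0.00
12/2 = 6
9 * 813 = 7317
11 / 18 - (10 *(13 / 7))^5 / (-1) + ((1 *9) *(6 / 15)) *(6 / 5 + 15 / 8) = 33416546691991 / 15126300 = 2209168.58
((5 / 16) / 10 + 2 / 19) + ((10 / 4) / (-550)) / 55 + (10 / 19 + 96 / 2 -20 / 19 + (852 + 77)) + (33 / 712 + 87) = 1063.66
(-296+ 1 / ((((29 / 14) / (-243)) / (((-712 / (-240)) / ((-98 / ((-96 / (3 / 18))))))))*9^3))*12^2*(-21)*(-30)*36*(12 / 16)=-21225307392 / 29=-731907151.45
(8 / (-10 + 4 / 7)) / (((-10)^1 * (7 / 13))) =26 / 165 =0.16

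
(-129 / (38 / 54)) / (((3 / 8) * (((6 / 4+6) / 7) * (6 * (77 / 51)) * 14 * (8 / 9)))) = -4.05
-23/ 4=-5.75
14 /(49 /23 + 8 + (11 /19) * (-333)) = -3059 /39911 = -0.08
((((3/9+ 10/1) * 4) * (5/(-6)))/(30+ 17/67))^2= 431392900/332807049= 1.30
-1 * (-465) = 465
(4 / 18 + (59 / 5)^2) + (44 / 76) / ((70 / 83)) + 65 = 12278149 / 59850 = 205.15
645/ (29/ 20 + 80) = 4300/ 543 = 7.92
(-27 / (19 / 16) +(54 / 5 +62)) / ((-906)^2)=0.00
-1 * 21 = -21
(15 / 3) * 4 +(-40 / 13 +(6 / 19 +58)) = 75.24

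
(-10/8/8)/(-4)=5/128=0.04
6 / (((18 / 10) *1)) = 10 / 3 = 3.33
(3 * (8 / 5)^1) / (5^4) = 24 / 3125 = 0.01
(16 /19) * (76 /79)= 64 /79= 0.81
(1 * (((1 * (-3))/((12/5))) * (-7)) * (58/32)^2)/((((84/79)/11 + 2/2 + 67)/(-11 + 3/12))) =-1099897645/242384896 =-4.54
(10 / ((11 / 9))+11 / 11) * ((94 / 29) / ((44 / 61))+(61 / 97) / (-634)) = 4450965162 / 107898241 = 41.25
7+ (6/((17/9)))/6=128/17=7.53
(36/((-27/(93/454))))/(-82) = 31/9307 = 0.00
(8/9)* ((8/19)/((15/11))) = 704/2565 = 0.27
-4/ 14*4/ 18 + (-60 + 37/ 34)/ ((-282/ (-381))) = -16038787/ 201348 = -79.66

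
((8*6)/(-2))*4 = -96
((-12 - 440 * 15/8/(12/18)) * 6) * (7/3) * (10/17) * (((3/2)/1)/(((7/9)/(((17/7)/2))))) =-48195/2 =-24097.50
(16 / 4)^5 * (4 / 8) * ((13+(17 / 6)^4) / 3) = 3211808 / 243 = 13217.32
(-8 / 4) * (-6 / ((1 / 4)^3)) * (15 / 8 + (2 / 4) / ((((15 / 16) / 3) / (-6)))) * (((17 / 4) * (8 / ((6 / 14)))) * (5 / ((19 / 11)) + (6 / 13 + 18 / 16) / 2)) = -428749860 / 247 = -1735829.39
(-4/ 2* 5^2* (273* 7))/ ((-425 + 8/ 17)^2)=-563550/ 1062961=-0.53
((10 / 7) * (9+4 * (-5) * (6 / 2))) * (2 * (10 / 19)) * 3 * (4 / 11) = -122400 / 1463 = -83.66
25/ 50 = 1/ 2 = 0.50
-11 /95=-0.12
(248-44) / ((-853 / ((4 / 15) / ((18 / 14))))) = -0.05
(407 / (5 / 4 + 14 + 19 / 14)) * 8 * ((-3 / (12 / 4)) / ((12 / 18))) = -45584 / 155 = -294.09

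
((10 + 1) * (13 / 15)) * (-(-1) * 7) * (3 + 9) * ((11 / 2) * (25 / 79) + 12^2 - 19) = 8018010 / 79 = 101493.80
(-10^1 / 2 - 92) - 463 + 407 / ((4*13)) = -28713 / 52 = -552.17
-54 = -54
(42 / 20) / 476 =3 / 680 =0.00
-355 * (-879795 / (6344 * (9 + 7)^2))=192.31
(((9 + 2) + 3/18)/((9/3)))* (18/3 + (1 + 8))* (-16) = -2680/3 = -893.33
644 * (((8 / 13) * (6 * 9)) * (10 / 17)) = 2782080 / 221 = 12588.60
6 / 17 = 0.35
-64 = -64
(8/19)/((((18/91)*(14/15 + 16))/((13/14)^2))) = 0.11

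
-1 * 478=-478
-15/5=-3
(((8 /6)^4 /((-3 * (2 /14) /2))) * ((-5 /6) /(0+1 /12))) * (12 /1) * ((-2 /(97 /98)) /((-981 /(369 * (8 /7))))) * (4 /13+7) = 11234.58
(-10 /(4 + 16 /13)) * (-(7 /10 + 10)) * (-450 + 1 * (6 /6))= -624559 /68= -9184.69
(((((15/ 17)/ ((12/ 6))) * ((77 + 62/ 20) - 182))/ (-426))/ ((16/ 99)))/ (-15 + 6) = -11209/ 154496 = -0.07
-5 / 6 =-0.83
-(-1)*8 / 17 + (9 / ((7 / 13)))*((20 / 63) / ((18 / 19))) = 6.07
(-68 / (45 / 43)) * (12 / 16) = -731 / 15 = -48.73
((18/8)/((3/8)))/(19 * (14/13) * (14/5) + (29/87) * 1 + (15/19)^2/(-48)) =0.10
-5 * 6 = -30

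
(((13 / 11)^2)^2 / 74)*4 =57122 / 541717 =0.11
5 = 5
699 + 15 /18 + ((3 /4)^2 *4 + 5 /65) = 109537 /156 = 702.16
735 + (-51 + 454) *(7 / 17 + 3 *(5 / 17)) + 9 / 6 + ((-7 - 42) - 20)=40427 / 34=1189.03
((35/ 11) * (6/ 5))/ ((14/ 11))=3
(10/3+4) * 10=220/3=73.33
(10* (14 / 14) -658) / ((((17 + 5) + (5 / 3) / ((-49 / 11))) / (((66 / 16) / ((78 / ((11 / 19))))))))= -130977 / 142766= -0.92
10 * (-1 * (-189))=1890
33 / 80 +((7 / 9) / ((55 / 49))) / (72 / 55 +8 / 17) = 60043 / 74880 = 0.80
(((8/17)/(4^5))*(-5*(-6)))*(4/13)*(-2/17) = -15/30056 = -0.00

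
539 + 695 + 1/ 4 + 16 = 5001/ 4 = 1250.25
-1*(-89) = 89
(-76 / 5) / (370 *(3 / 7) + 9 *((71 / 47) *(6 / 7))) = -6251 / 70005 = -0.09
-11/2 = -5.50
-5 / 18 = -0.28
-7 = -7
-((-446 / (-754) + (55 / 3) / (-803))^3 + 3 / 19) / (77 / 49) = -25585058189581751 / 117625824664957323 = -0.22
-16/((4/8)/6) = -192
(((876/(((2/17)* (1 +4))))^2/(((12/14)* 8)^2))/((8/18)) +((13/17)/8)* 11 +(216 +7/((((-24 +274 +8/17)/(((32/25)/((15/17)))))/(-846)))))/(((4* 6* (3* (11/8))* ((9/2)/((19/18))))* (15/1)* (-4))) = -2339255187398647/557244800640000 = -4.20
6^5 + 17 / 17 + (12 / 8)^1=15557 / 2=7778.50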